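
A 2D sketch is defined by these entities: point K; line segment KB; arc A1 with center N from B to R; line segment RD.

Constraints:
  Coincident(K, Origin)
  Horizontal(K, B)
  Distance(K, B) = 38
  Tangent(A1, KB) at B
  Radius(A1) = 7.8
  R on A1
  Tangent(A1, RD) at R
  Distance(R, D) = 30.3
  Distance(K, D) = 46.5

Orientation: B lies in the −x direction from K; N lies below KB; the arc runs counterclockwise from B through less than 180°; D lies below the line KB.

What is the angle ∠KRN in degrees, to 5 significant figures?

18.407°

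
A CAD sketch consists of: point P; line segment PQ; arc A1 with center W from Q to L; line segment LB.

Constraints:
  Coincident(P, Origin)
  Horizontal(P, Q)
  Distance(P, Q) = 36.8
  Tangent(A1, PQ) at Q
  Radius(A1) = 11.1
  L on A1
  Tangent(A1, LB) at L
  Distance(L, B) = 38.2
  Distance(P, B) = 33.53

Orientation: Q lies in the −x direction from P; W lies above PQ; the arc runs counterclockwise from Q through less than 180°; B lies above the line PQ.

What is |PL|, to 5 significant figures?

28.558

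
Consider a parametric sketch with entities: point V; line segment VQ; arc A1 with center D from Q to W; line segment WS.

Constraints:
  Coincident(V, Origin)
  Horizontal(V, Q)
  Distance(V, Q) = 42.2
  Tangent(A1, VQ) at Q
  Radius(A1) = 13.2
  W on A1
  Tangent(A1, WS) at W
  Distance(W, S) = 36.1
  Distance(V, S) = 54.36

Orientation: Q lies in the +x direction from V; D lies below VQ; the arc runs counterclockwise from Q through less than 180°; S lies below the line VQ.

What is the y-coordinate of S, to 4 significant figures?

-47.91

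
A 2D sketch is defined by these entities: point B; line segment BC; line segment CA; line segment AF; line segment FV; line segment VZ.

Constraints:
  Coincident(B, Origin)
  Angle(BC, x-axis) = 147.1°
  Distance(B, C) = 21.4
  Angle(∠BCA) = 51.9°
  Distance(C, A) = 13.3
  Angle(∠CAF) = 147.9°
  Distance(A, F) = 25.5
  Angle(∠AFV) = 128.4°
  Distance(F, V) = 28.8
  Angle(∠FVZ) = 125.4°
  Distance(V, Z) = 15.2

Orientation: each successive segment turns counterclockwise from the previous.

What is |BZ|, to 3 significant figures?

37.9

B is at the origin; BC runs at 147.1° with length 21.4, so C = (-18.0, 11.6). ∠BCA = 51.9° gives CA at -84.8° from the x-axis; with |CA| = 13.3, A = (-16.8, -1.62). ∠CAF = 147.9° gives AF at -52.7° from the x-axis; with |AF| = 25.5, F = (-1.31, -21.9). ∠AFV = 128.4° gives FV at -1.10° from the x-axis; with |FV| = 28.8, V = (27.5, -22.5). ∠FVZ = 125.4° gives VZ at 53.5° from the x-axis; with |VZ| = 15.2, Z = (36.5, -10.2). Then |BZ| = |Z − B| = 37.9.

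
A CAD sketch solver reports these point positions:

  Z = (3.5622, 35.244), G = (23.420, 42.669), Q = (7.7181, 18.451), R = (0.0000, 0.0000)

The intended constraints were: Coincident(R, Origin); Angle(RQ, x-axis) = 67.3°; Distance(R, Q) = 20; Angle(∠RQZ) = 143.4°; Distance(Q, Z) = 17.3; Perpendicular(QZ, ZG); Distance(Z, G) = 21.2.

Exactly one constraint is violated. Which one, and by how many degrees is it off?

Perpendicular(QZ, ZG) — off by 6.60°.

R = (0.00, 0.00) ✓; RQ at 67.30° ✓; |RQ| = 20.00 ✓; ∠RQZ = 143.4° ✓; |QZ| = 17.30 ✓; ∠(QZ, ZG) = 83.40° ✗; |ZG| = 21.20 ✓.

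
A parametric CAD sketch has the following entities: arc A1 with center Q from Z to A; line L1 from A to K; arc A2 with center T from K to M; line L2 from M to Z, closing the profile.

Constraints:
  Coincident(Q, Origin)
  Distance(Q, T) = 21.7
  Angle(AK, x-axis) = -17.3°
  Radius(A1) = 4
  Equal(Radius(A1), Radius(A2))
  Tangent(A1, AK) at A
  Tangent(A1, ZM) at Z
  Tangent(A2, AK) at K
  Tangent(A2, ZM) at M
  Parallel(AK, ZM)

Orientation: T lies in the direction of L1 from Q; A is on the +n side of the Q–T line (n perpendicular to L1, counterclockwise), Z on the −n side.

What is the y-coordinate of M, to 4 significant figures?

-10.27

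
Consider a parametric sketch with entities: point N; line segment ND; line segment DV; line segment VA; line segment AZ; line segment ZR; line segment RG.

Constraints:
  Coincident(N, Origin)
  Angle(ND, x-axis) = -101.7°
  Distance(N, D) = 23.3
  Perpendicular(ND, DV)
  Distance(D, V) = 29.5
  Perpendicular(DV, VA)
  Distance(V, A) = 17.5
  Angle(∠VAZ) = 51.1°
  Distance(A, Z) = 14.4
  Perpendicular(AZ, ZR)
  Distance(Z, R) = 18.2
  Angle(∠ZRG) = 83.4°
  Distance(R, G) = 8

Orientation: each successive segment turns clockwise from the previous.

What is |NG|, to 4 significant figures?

42.32

N is at the origin; ND runs at -101.7° with length 23.3, so D = (-4.725, -22.82). ND is perpendicular to DV, so DV runs at 168.3°; with |DV| = 29.5, V = (-33.61, -16.83). DV ⟂ VA, so VA runs at 78.30°; with |VA| = 17.5, A = (-30.06, 0.3027). ∠VAZ = 51.1° gives AZ at -50.60° from the x-axis; with |AZ| = 14.4, Z = (-20.92, -10.82). AZ ⟂ ZR, so ZR runs at -140.6°; with |ZR| = 18.2, R = (-34.99, -22.38). ∠ZRG = 83.4° gives RG at 122.8° from the x-axis; with |RG| = 8.0, G = (-39.32, -15.65). Then |NG| = |G − N| = 42.32.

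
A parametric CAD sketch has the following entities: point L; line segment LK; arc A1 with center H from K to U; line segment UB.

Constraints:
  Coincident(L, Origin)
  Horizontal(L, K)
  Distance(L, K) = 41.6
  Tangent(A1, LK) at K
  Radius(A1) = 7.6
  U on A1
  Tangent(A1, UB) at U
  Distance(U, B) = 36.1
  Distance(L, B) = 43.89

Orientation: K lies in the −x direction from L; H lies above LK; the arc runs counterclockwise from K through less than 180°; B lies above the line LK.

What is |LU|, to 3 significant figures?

34.9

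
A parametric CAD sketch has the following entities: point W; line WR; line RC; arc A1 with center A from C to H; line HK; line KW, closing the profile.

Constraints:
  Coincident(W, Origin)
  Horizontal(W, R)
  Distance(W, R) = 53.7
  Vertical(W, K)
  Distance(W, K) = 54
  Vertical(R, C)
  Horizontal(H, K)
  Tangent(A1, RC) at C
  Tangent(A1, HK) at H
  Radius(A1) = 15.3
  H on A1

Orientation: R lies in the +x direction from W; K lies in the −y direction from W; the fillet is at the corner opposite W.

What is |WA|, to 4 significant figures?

54.52

W is at the origin; WR is horizontal with |WR| = 53.7 and R on the +x side, so R = (53.70, 0.000). W and K share the same x with |WK| = 54.0 and K on the −y side, so K = (0.000, -54.00). The virtual corner opposite W is at (53.70, -54.00). A1 meets RC tangentially, so AC is at right angles to RC and the tangent condition forces AH to be normal to HK, with radius 15.3, so the center A sits 15.3 in from both sides at A = (38.40, -38.70). Then |WA| = |A − W| = 54.52.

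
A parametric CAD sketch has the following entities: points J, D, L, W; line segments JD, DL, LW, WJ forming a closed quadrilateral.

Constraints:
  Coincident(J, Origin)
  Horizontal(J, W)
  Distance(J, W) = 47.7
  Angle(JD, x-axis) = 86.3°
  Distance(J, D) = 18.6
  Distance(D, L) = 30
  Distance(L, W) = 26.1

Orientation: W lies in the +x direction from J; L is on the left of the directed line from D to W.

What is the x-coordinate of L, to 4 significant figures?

31.16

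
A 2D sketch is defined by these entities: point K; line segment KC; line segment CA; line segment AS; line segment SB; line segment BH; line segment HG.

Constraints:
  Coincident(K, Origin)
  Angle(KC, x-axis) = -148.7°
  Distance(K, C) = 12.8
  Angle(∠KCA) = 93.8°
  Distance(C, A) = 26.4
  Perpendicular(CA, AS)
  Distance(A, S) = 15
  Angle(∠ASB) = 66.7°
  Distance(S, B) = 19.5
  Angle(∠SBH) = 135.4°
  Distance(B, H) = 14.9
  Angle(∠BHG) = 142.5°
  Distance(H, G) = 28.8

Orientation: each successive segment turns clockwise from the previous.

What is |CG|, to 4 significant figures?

35.87

∠SBH = 135.4° gives BH at -122.8° from the x-axis; with |BH| = 14.9, H = (-17.93, -8.038). ∠BHG = 142.5° gives HG at -160.3° from the x-axis; with |HG| = 28.8, G = (-45.04, -17.75). Then |CG| = |G − C| = 35.87.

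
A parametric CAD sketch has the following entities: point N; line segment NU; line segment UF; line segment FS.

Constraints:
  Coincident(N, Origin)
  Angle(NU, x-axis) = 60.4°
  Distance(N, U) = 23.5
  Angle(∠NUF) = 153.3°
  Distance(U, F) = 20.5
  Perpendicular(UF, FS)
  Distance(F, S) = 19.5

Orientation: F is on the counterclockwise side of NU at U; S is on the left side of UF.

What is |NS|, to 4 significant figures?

42.45

∠NUF = 153.3°, so UF runs at 60.4° + (180° − 153.3°) = 87.10° from the x-axis; with |UF| = 20.5, F = U + 20.5·(cos 87.10°, sin 87.10°) = (12.64, 40.91). UF is perpendicular to FS; with |FS| = 19.5 on the left of UF, S = F + 19.5·(-0.9987, 0.05059) = (-6.830, 41.89). Then |NS| = |S − N| = 42.45.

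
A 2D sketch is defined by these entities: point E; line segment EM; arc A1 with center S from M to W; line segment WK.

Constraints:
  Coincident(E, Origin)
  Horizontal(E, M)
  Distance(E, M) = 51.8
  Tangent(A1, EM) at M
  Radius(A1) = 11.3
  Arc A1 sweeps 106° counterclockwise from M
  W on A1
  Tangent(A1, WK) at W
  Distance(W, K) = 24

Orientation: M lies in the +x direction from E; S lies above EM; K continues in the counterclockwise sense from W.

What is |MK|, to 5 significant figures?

37.725

E is at the origin; EM is horizontal with |EM| = 51.8 and M on the +x side, so M = (51.800, 0.0000). A1 meets EM tangentially, so SM is at right angles to EM, so S = M + (0, 11.3) = (51.800, 11.300). On A1, M sits at bearing -90° from S; a 106° counterclockwise sweep puts W at bearing 16°, so W = S + 11.3·(cos 16°, sin 16°) = (62.662, 14.415). The tangent condition forces SW to be normal to WK, so WK runs along (−sin 16°, cos 16°); with |WK| = 24.0, K = (56.047, 37.485). Then |MK| = |K − M| = 37.725.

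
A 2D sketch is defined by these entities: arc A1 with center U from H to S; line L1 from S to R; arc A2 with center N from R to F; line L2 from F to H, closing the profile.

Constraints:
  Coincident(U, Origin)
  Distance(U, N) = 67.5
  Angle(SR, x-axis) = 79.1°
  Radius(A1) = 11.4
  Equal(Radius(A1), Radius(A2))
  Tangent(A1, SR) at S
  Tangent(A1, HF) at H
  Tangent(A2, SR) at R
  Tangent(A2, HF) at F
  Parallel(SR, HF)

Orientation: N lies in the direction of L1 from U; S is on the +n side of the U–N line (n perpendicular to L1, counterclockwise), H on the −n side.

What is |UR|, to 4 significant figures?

68.46

The slot axis is L1's direction at 79.1°, so u = (cos 79.1°, sin 79.1°) = (0.1891, 0.9820) and n = (−sin 79.1°, cos 79.1°) = (-0.9820, 0.1891). U is at the origin and N lies 67.5 along u from U, so N = 67.5·u = (12.76, 66.28). Tangency of A1 to both parallel lines with radius 11.4 puts S and H at U ± 11.4·n: S = (-11.19, 2.156), H = (11.19, -2.156). Equal radii place R and F the same way about N: R = N + 11.4·n = (1.570, 68.44), F = N − 11.4·n = (23.96, 64.13). Then |UR| = |R − U| = 68.46.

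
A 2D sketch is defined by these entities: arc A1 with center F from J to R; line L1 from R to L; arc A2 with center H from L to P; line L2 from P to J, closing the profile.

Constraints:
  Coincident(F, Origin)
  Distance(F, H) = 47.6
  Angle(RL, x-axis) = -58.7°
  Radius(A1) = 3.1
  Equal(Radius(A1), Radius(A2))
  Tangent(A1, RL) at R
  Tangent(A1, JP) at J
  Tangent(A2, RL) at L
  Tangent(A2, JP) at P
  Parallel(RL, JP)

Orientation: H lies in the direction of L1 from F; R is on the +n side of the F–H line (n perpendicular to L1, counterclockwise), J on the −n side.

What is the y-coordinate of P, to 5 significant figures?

-42.283

The slot axis is L1's direction at -58.7°, so u = (cos -58.7°, sin -58.7°) = (0.51952, -0.85446) and n = (−sin -58.7°, cos -58.7°) = (0.85446, 0.51952). F is at the origin and H lies 47.6 along u from F, so H = 47.6·u = (24.729, -40.672). Tangency of A1 to both parallel lines with radius 3.1 puts R and J at F ± 3.1·n: R = (2.6488, 1.6105), J = (-2.6488, -1.6105). Equal radii place L and P the same way about H: L = H + 3.1·n = (27.378, -39.062), P = H − 3.1·n = (22.080, -42.283). So P.y = -42.283.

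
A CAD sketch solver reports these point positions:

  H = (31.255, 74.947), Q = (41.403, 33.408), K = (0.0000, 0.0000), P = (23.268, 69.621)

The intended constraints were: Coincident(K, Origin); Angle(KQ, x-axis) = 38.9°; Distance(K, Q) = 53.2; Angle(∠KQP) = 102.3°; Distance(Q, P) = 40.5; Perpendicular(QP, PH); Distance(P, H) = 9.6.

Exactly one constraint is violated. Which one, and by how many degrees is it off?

Perpendicular(QP, PH) — off by 7.10°.

K = (0.00, 0.00) ✓; KQ at 38.90° ✓; |KQ| = 53.20 ✓; ∠KQP = 102.3° ✓; |QP| = 40.50 ✓; ∠(QP, PH) = 82.90° ✗; |PH| = 9.600 ✓.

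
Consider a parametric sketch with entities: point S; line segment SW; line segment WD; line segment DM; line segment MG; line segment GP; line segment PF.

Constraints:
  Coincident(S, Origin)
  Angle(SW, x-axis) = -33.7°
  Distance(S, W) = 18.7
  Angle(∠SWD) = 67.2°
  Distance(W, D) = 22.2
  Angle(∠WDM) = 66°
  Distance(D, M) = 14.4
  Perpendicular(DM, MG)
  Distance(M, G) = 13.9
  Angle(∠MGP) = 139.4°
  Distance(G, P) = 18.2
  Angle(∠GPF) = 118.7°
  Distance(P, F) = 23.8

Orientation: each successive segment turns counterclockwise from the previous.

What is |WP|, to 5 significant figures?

9.8606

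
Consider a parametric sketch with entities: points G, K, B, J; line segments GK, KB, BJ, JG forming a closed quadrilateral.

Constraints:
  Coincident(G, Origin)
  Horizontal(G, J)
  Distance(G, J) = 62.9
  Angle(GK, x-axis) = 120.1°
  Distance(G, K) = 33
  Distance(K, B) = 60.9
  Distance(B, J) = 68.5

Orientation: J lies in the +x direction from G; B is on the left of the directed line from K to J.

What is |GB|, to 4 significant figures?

70.99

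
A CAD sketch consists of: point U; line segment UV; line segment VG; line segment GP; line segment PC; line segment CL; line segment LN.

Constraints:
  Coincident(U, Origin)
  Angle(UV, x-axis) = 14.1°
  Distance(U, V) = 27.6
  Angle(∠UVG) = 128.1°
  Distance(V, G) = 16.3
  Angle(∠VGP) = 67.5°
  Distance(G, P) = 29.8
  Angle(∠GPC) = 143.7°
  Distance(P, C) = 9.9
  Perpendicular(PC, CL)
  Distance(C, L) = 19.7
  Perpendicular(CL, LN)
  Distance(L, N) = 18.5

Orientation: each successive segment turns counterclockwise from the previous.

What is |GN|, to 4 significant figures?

15.55

PC ⟂ CL, so CL runs at -55.20°; with |CL| = 19.7, L = (6.722, 0.5679). CL ⟂ LN, so LN runs at 34.80°; with |LN| = 18.5, N = (21.91, 11.13). Then |GN| = |N − G| = 15.55.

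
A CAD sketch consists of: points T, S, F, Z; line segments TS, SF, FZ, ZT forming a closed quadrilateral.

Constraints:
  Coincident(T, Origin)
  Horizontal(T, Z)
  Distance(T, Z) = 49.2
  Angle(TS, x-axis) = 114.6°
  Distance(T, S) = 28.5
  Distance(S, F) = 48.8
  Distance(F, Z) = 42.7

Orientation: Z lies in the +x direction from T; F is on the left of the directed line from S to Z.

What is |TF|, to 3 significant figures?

53.2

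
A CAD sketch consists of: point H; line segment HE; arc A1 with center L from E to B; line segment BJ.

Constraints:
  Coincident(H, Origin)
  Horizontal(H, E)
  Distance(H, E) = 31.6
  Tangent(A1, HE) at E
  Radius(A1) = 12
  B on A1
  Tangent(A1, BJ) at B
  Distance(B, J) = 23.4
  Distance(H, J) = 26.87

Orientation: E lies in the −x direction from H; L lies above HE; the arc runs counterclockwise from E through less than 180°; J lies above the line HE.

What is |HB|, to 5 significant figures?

22.177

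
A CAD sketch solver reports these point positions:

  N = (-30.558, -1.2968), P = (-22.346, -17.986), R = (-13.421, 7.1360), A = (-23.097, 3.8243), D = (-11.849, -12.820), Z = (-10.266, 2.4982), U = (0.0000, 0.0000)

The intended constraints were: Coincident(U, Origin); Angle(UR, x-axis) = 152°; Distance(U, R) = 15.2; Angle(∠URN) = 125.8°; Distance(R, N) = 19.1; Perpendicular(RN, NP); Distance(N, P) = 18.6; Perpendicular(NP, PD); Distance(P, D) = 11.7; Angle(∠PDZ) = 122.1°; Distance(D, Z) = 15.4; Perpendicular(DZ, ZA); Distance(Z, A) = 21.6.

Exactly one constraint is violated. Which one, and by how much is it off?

Distance(Z, A) = 21.6 — off by 8.70.

U = (0.00, 0.00) ✓; UR at 152.0° ✓; |UR| = 15.20 ✓; ∠URN = 125.8° ✓; |RN| = 19.10 ✓; ∠(RN, NP) = 90.00° ✓; |NP| = 18.60 ✓; ∠(NP, PD) = 90.00° ✓; |PD| = 11.70 ✓; ∠PDZ = 122.1° ✓; |DZ| = 15.40 ✓; ∠(DZ, ZA) = 90.00° ✓; |ZA| = 12.90 ✗.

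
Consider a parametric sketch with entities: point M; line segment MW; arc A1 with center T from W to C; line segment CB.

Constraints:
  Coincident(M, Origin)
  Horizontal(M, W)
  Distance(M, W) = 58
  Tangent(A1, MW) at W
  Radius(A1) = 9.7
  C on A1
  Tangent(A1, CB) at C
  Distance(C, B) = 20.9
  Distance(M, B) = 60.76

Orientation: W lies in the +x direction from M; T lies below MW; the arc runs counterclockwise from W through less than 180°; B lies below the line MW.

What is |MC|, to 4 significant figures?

49.71

M is at the origin; MW is horizontal with |MW| = 58.0 and W on the +x side, so W = (58.00, 0.000). Tangency of A1 to MW means the radius TW is perpendicular to MW, so T = W + (0, -9.7) = (58.00, -9.700). Since TC ⟂ CB (tangency), |TB| = √(9.7² + 20.9²) = 23.04 regardless of where C sits on A1. So B lies on both circle(M, 60.76) and circle(T, 23.04); the below-MW intersection is B = (51.73, -31.87). C is the foot of the tangent from B: C = (48.42, -11.24).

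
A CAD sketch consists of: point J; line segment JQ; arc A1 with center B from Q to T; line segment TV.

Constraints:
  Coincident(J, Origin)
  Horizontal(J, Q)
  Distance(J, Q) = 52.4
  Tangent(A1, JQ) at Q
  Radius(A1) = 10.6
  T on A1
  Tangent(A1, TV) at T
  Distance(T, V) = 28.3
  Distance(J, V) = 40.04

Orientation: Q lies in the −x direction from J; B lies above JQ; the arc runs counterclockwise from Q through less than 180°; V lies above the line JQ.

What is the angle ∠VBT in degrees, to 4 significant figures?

69.47°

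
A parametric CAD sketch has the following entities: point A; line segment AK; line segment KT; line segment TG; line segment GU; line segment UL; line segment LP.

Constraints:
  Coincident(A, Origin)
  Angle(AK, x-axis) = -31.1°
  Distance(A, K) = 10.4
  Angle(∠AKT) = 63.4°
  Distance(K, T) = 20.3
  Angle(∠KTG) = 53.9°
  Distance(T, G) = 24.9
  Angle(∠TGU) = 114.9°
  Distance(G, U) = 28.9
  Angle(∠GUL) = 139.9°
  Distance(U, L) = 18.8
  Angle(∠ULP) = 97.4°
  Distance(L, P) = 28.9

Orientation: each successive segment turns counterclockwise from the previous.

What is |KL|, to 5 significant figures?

34.476

∠TGU = 114.9° gives GU at -83.300° from the x-axis; with |GU| = 28.9, U = (-7.3383, -26.884). ∠GUL = 139.9° gives UL at -43.200° from the x-axis; with |UL| = 18.8, L = (6.3663, -39.754). Then |KL| = |L − K| = 34.476.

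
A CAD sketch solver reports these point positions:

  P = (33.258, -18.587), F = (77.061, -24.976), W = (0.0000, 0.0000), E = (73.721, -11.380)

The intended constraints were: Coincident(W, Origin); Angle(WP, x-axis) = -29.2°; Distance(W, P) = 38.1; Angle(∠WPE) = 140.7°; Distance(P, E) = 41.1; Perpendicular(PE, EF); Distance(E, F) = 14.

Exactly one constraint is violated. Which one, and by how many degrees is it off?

Perpendicular(PE, EF) — off by 3.70°.

W = (0.00, 0.00) ✓; WP at -29.20° ✓; |WP| = 38.10 ✓; ∠WPE = 140.7° ✓; |PE| = 41.10 ✓; ∠(PE, EF) = 86.30° ✗; |EF| = 14.00 ✓.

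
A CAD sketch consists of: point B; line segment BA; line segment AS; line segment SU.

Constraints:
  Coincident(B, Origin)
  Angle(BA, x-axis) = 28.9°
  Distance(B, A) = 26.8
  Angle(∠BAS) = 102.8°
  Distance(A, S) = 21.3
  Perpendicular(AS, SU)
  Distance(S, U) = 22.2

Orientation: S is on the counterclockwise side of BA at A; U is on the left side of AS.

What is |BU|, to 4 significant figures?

27.52

B is at the origin; BA runs at 28.9° with length 26.8, so A = 26.8·(cos 28.9°, sin 28.9°) = (23.46, 12.95). ∠BAS = 102.8°, so AS runs at 28.9° + (180° − 102.8°) = 106.1° from the x-axis; with |AS| = 21.3, S = A + 21.3·(cos 106.1°, sin 106.1°) = (17.56, 33.42). The perpendicularity gives SU at right angles to AS; with |SU| = 22.2 on the left of AS, U = S + 22.2·(-0.9608, -0.2773) = (-3.774, 27.26). Then |BU| = |U − B| = 27.52.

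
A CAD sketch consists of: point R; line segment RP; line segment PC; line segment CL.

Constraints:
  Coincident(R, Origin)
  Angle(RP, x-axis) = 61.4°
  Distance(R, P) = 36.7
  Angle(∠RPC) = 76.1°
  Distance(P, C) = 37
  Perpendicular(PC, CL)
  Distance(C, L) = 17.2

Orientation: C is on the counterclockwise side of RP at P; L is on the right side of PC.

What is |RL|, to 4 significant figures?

59.87

R is at the origin; RP runs at 61.4° with length 36.7, so P = 36.7·(cos 61.4°, sin 61.4°) = (17.57, 32.22). ∠RPC = 76.1°, so PC runs at 61.4° + (180° − 76.1°) = 165.3° from the x-axis; with |PC| = 37.0, C = P + 37.0·(cos 165.3°, sin 165.3°) = (-18.22, 41.61). PC is perpendicular to CL; with |CL| = 17.2 on the right of PC, L = C + 17.2·(0.2538, 0.9673) = (-13.86, 58.25). Then |RL| = |L − R| = 59.87.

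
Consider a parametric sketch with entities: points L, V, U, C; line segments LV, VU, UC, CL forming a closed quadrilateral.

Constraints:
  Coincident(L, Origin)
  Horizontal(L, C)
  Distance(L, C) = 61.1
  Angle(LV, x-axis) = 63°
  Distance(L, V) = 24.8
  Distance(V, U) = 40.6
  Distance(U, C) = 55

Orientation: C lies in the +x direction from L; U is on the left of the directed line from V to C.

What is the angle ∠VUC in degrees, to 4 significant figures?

67.61°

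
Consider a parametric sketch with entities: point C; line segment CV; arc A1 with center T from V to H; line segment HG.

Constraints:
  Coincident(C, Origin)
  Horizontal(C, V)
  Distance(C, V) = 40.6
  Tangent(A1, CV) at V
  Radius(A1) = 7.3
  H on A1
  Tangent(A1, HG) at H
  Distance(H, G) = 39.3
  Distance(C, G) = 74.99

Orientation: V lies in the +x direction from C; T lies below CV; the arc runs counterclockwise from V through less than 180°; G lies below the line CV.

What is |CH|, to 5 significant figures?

37.581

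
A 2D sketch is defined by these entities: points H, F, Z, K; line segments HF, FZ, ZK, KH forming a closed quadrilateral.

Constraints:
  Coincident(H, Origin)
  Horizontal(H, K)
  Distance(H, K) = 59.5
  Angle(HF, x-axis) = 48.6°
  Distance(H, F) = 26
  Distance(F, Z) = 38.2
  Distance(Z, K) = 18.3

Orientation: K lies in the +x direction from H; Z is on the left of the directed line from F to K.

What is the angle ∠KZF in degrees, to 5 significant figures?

105.60°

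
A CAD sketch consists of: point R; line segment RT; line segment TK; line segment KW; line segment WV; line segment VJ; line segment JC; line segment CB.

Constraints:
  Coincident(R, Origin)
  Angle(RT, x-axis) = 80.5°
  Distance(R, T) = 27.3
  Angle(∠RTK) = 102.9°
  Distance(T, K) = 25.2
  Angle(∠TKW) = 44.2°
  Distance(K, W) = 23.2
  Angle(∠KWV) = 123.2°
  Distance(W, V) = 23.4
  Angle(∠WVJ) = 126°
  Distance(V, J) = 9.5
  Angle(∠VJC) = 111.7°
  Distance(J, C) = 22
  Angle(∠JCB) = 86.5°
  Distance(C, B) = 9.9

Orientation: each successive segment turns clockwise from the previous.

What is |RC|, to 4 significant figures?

40.00

R is at the origin; RT runs at 80.5° with length 27.3, so T = (4.506, 26.93). ∠RTK = 102.9° gives TK at 3.400° from the x-axis; with |TK| = 25.2, K = (29.66, 28.42). ∠TKW = 44.2° gives KW at -132.4° from the x-axis; with |KW| = 23.2, W = (14.02, 11.29). ∠KWV = 123.2° gives WV at 170.8° from the x-axis; with |WV| = 23.4, V = (-9.081, 15.03). ∠WVJ = 126.0° gives VJ at 116.8° from the x-axis; with |VJ| = 9.5, J = (-13.36, 23.51). ∠VJC = 111.7° gives JC at 48.50° from the x-axis; with |JC| = 22.0, C = (1.213, 39.99). Then |RC| = |C − R| = 40.00.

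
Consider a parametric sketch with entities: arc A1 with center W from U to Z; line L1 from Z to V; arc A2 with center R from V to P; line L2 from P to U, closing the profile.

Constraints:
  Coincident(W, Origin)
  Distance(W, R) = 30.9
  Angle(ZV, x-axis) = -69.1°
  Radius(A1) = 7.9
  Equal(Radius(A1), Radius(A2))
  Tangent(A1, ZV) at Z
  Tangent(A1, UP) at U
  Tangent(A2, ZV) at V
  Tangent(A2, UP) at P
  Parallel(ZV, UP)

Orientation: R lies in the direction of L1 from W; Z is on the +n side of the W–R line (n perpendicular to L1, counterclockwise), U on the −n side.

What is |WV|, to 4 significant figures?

31.89

The slot axis is L1's direction at -69.1°, so u = (cos -69.1°, sin -69.1°) = (0.3567, -0.9342) and n = (−sin -69.1°, cos -69.1°) = (0.9342, 0.3567). W is at the origin and R lies 30.9 along u from W, so R = 30.9·u = (11.02, -28.87). Tangency of A1 to both parallel lines with radius 7.9 puts Z and U at W ± 7.9·n: Z = (7.380, 2.818), U = (-7.380, -2.818). Equal radii place V and P the same way about R: V = R + 7.9·n = (18.40, -26.05), P = R − 7.9·n = (3.643, -31.69). Then |WV| = |V − W| = 31.89.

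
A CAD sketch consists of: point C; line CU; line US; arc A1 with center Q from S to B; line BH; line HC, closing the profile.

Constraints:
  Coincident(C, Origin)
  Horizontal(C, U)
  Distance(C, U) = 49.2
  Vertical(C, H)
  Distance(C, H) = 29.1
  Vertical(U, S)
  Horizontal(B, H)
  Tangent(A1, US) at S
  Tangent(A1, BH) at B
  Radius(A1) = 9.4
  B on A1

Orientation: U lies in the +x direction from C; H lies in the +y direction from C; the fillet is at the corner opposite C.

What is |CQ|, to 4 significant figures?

44.41

C is at the origin; CU is horizontal with |CU| = 49.2 and U on the +x side, so U = (49.20, 0.000). C and H share the same x with |CH| = 29.1 and H on the +y side, so H = (0.000, 29.10). The virtual corner opposite C is at (49.20, 29.10). Since A1 is tangent to US there, QS ⟂ US and since A1 is tangent to BH there, QB ⟂ BH, with radius 9.4, so the center Q sits 9.4 in from both sides at Q = (39.80, 19.70). Then |CQ| = |Q − C| = 44.41.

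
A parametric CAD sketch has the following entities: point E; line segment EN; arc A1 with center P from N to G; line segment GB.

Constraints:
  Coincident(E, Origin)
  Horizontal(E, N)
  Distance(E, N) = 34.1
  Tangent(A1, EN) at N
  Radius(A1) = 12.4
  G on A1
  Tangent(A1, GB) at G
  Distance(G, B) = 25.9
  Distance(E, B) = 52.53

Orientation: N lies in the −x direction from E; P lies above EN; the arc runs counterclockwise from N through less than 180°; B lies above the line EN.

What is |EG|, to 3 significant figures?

28.5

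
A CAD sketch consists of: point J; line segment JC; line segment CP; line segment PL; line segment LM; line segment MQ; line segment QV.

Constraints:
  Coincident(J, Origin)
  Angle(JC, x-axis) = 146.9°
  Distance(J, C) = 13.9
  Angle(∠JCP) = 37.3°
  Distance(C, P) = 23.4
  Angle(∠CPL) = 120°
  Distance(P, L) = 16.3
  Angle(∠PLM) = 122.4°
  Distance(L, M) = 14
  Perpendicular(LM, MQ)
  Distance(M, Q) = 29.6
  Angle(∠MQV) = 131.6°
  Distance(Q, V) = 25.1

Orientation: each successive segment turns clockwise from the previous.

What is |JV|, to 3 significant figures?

27.1

The perpendicularity gives MQ at right angles to LM, so MQ runs at 157°; with |MQ| = 29.6, Q = (-11.9, -5.27). ∠MQV = 131.6° gives QV at 108° from the x-axis; with |QV| = 25.1, V = (-19.7, 18.6). Then |JV| = |V − J| = 27.1.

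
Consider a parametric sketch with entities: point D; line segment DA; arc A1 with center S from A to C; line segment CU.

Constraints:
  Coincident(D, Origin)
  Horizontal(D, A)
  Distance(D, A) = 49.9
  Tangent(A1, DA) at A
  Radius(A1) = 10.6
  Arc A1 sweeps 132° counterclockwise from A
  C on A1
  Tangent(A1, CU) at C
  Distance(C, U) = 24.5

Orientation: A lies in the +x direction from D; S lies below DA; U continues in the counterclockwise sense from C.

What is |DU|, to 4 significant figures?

68.57

D is at the origin; DA is horizontal with |DA| = 49.9 and A on the +x side, so A = (49.90, 0.000). Tangency of A1 to DA means the radius SA is perpendicular to DA, so S = A + (0, -10.6) = (49.90, -10.60). On A1, A sits at bearing 90° from S; a 132° counterclockwise sweep puts C at bearing 222°, so C = S + 10.6·(cos 222°, sin 222°) = (42.02, -17.69). Tangency of A1 to CU means the radius SC is perpendicular to CU, so CU runs along (−sin 222°, cos 222°); with |CU| = 24.5, U = (58.42, -35.90). Then |DU| = |U − D| = 68.57.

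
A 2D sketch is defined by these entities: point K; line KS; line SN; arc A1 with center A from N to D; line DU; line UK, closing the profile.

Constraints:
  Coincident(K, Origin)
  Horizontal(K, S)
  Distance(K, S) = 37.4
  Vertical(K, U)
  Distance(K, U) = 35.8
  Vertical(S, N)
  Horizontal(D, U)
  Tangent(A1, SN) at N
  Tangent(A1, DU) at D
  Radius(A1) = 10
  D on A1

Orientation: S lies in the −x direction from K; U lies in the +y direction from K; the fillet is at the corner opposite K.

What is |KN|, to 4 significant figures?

45.44

K is at the origin; K and S share the same y with |KS| = 37.4 and S on the −x side, so S = (-37.40, 0.000). KU is vertical with |KU| = 35.8 and U on the +y side, so U = (0.000, 35.80). The virtual corner opposite K is at (-37.40, 35.80). The tangent condition forces AN to be normal to SN and since A1 is tangent to DU there, AD ⟂ DU, with radius 10.0, so the center A sits 10.0 in from both sides at A = (-27.40, 25.80). That places the tangent points at N = (-37.40, 25.80) on SN and D = (-27.40, 35.80) on DU. Then |KN| = |N − K| = 45.44.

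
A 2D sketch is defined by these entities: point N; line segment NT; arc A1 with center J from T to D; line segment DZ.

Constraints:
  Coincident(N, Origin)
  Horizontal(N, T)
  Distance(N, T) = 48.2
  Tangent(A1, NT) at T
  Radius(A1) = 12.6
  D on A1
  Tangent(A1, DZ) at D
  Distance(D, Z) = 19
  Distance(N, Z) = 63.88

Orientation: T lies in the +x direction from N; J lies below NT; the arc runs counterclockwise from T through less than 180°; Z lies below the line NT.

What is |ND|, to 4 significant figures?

45.27

Checks: |NT| = 48.20 ✓; |JD| = 12.60 ✓; ∠(JD, DZ) = 90.00° ✓; |DZ| = 19.00 ✓; |NZ| = 63.88 ✓.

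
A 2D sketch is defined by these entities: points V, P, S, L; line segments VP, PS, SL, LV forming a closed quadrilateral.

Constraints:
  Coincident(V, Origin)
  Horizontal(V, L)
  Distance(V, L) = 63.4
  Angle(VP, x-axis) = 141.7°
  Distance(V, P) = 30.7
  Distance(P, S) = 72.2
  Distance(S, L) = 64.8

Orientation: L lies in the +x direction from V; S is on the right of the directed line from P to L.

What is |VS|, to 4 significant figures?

44.51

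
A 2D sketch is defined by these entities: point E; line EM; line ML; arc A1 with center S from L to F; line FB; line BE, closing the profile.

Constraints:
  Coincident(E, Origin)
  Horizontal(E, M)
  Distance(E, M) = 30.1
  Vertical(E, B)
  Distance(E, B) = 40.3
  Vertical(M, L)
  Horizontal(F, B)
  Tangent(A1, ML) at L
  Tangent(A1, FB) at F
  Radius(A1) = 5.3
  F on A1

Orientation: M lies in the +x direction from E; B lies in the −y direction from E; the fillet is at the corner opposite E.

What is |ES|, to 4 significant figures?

42.90

E and B share the same x with |EB| = 40.3 and B on the −y side, so B = (0.000, -40.30). The virtual corner opposite E is at (30.10, -40.30). The tangent condition forces SL to be normal to ML and the tangent condition forces SF to be normal to FB, with radius 5.3, so the center S sits 5.3 in from both sides at S = (24.80, -35.00). Then |ES| = |S − E| = 42.90.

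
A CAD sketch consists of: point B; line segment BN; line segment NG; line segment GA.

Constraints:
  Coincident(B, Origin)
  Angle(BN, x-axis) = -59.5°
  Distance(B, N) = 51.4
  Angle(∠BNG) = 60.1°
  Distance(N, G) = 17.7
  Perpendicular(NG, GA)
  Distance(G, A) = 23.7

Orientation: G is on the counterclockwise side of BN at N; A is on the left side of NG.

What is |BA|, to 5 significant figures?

22.312

B is at the origin; BN runs at -59.5° with length 51.4, so N = 51.4·(cos -59.5°, sin -59.5°) = (26.087, -44.288). ∠BNG = 60.1°, so NG runs at -59.5° + (180° − 60.1°) = 60.400° from the x-axis; with |NG| = 17.7, G = N + 17.7·(cos 60.400°, sin 60.400°) = (34.830, -28.898). The perpendicularity gives GA at right angles to NG; with |GA| = 23.7 on the left of NG, A = G + 23.7·(-0.86949, 0.49394) = (14.223, -17.191). Then |BA| = |A − B| = 22.312.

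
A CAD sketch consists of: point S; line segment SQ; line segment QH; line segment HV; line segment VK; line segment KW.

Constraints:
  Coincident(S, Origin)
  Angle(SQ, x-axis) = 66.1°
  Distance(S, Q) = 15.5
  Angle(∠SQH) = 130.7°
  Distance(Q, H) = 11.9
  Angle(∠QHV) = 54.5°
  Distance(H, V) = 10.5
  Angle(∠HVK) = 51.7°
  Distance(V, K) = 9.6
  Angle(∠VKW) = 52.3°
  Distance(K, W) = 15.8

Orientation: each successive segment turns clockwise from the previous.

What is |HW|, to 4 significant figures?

7.831

S is at the origin; SQ runs at 66.1° with length 15.5, so Q = (6.280, 14.17). ∠SQH = 130.7° gives QH at 16.80° from the x-axis; with |QH| = 11.9, H = (17.67, 17.61). ∠QHV = 54.5° gives HV at -108.7° from the x-axis; with |HV| = 10.5, V = (14.31, 7.665). ∠HVK = 51.7° gives VK at 123.0° from the x-axis; with |VK| = 9.6, K = (9.077, 15.72). ∠VKW = 52.3° gives KW at -4.700° from the x-axis; with |KW| = 15.8, W = (24.82, 14.42). Then |HW| = |W − H| = 7.831.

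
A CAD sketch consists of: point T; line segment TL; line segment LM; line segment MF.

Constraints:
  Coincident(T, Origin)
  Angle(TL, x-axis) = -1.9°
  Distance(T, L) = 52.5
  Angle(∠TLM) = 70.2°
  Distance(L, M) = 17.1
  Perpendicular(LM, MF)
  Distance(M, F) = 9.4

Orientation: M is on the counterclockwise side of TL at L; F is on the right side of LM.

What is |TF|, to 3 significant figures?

58.8

∠TLM = 70.2°, so LM runs at -1.9° + (180° − 70.2°) = 108° from the x-axis; with |LM| = 17.1, M = L + 17.1·(cos 108°, sin 108°) = (47.2, 14.5). LM ⟂ MF; with |MF| = 9.4 on the right of LM, F = M + 9.4·(0.952, 0.307) = (56.2, 17.4). Then |TF| = |F − T| = 58.8.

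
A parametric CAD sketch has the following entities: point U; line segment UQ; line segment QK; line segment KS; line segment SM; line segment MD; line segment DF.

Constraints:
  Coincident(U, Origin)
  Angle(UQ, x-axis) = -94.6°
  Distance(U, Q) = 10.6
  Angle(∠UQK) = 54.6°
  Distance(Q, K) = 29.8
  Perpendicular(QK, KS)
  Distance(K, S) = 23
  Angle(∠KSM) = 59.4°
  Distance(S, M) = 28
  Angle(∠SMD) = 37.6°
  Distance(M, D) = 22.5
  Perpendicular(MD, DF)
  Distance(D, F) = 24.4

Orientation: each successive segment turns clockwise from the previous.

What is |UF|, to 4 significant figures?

32.93

U is at the origin; UQ runs at -94.6° with length 10.6, so Q = (-0.8501, -10.57). ∠UQK = 54.6° gives QK at 140.0° from the x-axis; with |QK| = 29.8, K = (-23.68, 8.589). QK ⟂ KS, so KS runs at 50.00°; with |KS| = 23.0, S = (-8.894, 26.21). ∠KSM = 59.4° gives SM at -70.60° from the x-axis; with |SM| = 28.0, M = (0.4064, -0.2020). ∠SMD = 37.6° gives MD at 147.0° from the x-axis; with |MD| = 22.5, D = (-18.46, 12.05). The perpendicularity gives DF at right angles to MD, so DF runs at 57.00°; with |DF| = 24.4, F = (-5.175, 32.52). Then |UF| = |F − U| = 32.93.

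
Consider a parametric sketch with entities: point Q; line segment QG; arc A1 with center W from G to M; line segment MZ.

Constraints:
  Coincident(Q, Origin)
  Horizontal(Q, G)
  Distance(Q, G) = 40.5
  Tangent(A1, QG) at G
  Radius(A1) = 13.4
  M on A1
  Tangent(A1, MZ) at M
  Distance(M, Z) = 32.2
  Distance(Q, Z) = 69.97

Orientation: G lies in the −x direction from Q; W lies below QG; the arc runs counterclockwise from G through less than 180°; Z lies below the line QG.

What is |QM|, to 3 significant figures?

55.7

Q is at the origin; QG is horizontal with |QG| = 40.5 and G on the −x side, so G = (-40.5, 0.00). A1 meets QG tangentially, so WG is at right angles to QG, so W = G + (0, -13.4) = (-40.5, -13.4). Since WM ⟂ MZ (tangency), |WZ| = √(13.4² + 32.2²) = 34.9 regardless of where M sits on A1. So Z lies on both circle(Q, 69.97) and circle(W, 34.9); the below-QG intersection is Z = (-52.6, -46.1). M is the foot of the tangent from Z: M = (-53.9, -13.9).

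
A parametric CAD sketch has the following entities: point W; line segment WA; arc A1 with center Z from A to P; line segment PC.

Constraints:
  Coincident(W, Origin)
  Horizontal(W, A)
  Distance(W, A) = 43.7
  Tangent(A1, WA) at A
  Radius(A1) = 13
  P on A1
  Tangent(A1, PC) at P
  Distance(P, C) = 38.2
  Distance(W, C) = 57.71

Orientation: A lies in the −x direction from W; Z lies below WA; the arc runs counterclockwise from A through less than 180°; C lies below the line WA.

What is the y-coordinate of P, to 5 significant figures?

-21.569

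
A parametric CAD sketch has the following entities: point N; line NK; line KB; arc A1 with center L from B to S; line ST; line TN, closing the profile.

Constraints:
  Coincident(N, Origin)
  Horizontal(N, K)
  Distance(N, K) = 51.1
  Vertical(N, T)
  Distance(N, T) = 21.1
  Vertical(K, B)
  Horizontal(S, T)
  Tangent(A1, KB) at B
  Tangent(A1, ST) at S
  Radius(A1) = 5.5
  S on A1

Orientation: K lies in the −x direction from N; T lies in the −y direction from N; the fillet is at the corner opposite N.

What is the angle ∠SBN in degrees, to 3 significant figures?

62.0°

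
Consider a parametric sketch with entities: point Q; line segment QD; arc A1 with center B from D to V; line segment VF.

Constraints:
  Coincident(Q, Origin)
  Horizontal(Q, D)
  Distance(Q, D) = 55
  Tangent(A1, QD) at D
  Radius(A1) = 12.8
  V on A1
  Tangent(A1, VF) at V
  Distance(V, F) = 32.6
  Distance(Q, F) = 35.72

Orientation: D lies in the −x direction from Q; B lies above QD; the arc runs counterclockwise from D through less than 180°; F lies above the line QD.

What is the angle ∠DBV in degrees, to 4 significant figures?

45.80°

Q is at the origin; Q and D share the same y with |QD| = 55.0 and D on the −x side, so D = (-55.00, 0.000). Tangency of A1 to QD means the radius BD is perpendicular to QD, so B = D + (0, 12.8) = (-55.00, 12.80). Since BV ⟂ VF (tangency), |BF| = √(12.8² + 32.6²) = 35.02 regardless of where V sits on A1. So F lies on both circle(Q, 35.72) and circle(B, 35.02); the above-QD intersection is F = (-23.10, 27.25). V is the foot of the tangent from F: V = (-45.82, 3.877).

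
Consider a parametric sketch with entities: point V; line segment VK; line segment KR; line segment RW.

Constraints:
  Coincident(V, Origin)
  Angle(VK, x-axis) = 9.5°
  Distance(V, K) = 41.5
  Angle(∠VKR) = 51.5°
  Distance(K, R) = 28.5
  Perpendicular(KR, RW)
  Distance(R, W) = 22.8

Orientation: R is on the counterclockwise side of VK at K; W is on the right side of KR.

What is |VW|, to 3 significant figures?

55.3

∠VKR = 51.5°, so KR runs at 9.5° + (180° − 51.5°) = 138° from the x-axis; with |KR| = 28.5, R = K + 28.5·(cos 138°, sin 138°) = (19.8, 25.9). The perpendicularity gives RW at right angles to KR; with |RW| = 22.8 on the right of KR, W = R + 22.8·(0.669, 0.743) = (35.0, 42.9). Then |VW| = |W − V| = 55.3.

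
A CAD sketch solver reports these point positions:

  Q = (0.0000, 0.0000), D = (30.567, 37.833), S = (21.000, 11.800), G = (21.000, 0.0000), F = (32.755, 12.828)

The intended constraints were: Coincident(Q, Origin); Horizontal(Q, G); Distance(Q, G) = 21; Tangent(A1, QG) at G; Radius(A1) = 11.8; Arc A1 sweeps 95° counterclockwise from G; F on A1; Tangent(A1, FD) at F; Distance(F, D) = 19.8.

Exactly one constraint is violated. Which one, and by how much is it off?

Distance(F, D) = 19.8 — off by 5.30.

Q = (0.00, 0.00) ✓; Q.y = 0.00, G.y = 0.00 ✓; |QG| = 21.00 ✓; ∠(SG, GQ) = 90.00° ✓; |SG| = 11.80 ✓; bearing(S→F) − bearing(S→G) = 95.00° ✓; |SF| = 11.80 ✓; ∠(SF, FD) = 90.00° ✓; |FD| = 25.10 ✗.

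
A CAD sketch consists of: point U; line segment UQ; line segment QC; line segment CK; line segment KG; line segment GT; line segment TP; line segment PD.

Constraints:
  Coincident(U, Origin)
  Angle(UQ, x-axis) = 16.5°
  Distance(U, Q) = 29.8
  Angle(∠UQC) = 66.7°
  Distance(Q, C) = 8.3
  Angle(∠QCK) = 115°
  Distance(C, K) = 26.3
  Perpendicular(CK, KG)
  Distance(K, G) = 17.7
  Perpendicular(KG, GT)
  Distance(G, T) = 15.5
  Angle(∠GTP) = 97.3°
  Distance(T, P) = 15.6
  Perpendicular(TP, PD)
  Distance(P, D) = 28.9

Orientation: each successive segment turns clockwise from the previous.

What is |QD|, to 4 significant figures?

41.96

U is at the origin; UQ runs at 16.5° with length 29.8, so Q = (28.57, 8.464). ∠UQC = 66.7° gives QC at -96.80° from the x-axis; with |QC| = 8.3, C = (27.59, 0.2220). ∠QCK = 115.0° gives CK at -161.8° from the x-axis; with |CK| = 26.3, K = (2.606, -7.992). The perpendicularity gives KG at right angles to CK, so KG runs at 108.2°; with |KG| = 17.7, G = (-2.923, 8.822). KG ⟂ GT, so GT runs at 18.20°; with |GT| = 15.5, T = (11.80, 13.66). ∠GTP = 97.3° gives TP at -64.50° from the x-axis; with |TP| = 15.6, P = (18.52, -0.4170). The perpendicularity gives PD at right angles to TP, so PD runs at -154.5°; with |PD| = 28.9, D = (-7.567, -12.86). Then |QD| = |D − Q| = 41.96.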